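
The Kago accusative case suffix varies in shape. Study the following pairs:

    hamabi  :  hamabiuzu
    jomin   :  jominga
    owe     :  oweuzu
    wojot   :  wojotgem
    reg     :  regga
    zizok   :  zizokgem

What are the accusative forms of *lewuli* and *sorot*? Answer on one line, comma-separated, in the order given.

lewuliuzu, sorotgem

The pattern is voicing of the final sound: -gem when the stem ends in a voiceless consonant (*wojot*, *zizok*); -ga when the stem ends in a voiced consonant (*jomin*, *reg*); -uzu when the stem ends in a vowel (*hamabi*, *owe*).
Since the final sound of *lewuli* is /i/ (a vowel), it takes -uzu, giving *lewuliuzu*.
*sorot*: final sound = /t/, a voiceless consonant → -gem → *sorotgem*.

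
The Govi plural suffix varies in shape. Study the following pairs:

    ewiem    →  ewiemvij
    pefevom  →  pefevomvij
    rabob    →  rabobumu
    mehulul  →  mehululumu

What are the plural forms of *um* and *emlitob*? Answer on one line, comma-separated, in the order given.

umvij, emlitobumu

The pattern is nasality of the final consonant: -vij when the stem ends in a nasal (*ewiem*, *pefevom*); -umu when the stem ends in a non-nasal consonant (*rabob*, *mehulul*).
Since the final consonant of *um* is /m/ (a nasal), it takes -vij, giving *umvij*.
*emlitob* — final consonant /b/ (non-nasal) → -umu → *emlitobumu*.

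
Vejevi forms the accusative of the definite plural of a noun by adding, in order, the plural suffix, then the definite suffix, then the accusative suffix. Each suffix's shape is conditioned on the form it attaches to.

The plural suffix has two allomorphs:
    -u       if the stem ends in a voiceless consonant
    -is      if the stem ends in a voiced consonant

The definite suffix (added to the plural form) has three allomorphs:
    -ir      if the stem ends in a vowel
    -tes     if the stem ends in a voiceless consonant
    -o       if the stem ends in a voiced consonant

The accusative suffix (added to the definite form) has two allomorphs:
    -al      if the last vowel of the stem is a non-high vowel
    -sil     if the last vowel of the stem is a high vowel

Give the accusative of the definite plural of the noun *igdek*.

*igdek* — final consonant /k/ (voiceless) → -u → *igdeku*.
The plural form *igdeku*: final sound = /u/, a vowel → -ir → *igdekuir*.
Since the last vowel of the definite form *igdekuir* is /i/ (a high vowel), it takes -sil, giving *igdekuirsil*.

igdekuirsil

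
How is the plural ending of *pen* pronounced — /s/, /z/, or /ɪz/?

The stem *pen* ends in a voiced non-sibilant sound.
The plural suffix surfaces as /ɪz/ after sibilants, /s/ after other voiceless consonants, and /z/ after other voiced sounds.
So the plural -s on *pen* is pronounced /z/.

/z/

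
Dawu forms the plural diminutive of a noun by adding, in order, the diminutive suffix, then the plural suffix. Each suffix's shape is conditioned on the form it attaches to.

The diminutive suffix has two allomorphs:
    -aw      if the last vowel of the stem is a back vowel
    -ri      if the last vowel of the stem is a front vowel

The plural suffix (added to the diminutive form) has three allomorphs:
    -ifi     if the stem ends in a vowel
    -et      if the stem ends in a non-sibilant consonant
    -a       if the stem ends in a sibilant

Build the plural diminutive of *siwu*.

Since the last vowel of *siwu* is /u/ (a back vowel), it takes -aw, giving *siwuaw*.
The diminutive form *siwuaw*: final sound = /w/, a non-sibilant consonant → -et → *siwuawet*.

siwuawet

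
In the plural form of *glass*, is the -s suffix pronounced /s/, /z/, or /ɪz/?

/ɪz/

The stem *glass* ends in a sibilant (/s, z, ʃ, ʒ, tʃ, dʒ/).
The plural suffix surfaces as /ɪz/ after sibilants, /s/ after other voiceless consonants, and /z/ after other voiced sounds.
So the plural -s on *glass* is pronounced /ɪz/.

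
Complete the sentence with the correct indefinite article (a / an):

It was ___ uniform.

a

The indefinite article is chosen by the initial *sound* of the following word, not its spelling.
*uniform* begins with the sound /juː/ (u pronounced /juː/) — a consonant sound.
So the article is *a*: It was a uniform.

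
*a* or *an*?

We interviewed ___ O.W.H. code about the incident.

an

The indefinite article is chosen by the initial *sound* of the following word, not its spelling.
The initialism *O.W.H.* is read letter by letter; the first letter, O, is pronounced /oʊ/, which begins with a vowel sound.
So the article is *an*: We interviewed an O.W.H. code about the incident.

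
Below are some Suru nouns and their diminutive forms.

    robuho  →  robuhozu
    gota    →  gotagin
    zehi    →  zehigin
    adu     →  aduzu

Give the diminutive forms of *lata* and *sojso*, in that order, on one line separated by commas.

latagin, sojsozu

The suffix is conditioned by the last vowel: -zu when the last vowel of the stem is a rounded vowel (*robuho*, *adu*); -gin when the last vowel of the stem is an unrounded vowel (*gota*, *zehi*).
*lata*: last vowel = /a/, an unrounded vowel → -gin → *latagin*.
The last vowel of *sojso* is /o/, which is a rounded vowel, so the suffix is -zu, giving *sojsozu*.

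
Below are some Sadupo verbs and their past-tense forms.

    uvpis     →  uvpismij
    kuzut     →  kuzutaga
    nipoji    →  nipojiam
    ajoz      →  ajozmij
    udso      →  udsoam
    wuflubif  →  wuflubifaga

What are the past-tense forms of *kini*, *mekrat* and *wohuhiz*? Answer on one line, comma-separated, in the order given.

Looking at the final sound of each stem: -mij when the stem ends in a sibilant (*uvpis*, *ajoz*); -aga when the stem ends in a non-sibilant consonant (*kuzut*, *wuflubif*); -am when the stem ends in a vowel (*nipoji*, *udso*).
The final sound of *kini* is /i/, which is a vowel, so the suffix is -am, giving *kiniam*.
*mekrat*: final sound = /t/, a non-sibilant consonant → -aga → *mekrataga*.
The final sound of *wohuhiz* is /z/, which is a sibilant, so the suffix is -mij, giving *wohuhizmij*.

kiniam, mekrataga, wohuhizmij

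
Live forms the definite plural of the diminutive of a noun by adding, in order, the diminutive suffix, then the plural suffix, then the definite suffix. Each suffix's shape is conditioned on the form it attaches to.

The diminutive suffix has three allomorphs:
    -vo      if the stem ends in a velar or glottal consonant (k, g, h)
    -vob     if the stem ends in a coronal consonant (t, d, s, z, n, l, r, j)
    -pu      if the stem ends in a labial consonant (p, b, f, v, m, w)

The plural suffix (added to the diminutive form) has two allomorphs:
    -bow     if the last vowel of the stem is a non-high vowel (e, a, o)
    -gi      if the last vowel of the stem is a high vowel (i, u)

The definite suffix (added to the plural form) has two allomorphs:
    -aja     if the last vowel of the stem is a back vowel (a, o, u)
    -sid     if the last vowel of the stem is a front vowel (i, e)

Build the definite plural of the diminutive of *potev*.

*potev* — final consonant /v/ (labial) → -pu → *potevpu*.
The diminutive form *potevpu*: last vowel = /u/, a high vowel → -gi → *potevpugi*.
Since the last vowel of the plural form *potevpugi* is /i/ (a front vowel), it takes -sid, giving *potevpugisid*.

potevpugisid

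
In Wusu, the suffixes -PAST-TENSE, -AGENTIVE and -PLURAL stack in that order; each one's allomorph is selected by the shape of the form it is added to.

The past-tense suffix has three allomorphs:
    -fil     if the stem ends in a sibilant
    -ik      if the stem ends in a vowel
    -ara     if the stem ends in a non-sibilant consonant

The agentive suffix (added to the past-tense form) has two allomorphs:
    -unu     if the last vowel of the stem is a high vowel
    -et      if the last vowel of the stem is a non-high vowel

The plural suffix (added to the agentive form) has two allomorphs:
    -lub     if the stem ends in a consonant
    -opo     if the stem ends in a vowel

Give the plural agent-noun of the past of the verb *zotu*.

zotuikunuopo

*zotu*: final sound = /u/, a vowel → -ik → *zotuik*.
The past-tense form *zotuik*: last vowel = /i/, a high vowel → -unu → *zotuikunu*.
The agentive form *zotuikunu*: final sound = /u/, a vowel → -opo → *zotuikunuopo*.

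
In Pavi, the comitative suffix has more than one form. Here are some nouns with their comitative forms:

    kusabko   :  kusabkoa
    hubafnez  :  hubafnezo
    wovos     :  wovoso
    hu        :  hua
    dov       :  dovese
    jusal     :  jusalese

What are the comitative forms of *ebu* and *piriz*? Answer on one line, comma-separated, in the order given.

ebua, pirizo

The alternation tracks the final sound of the stem — -o when the stem ends in a sibilant (*hubafnez*, *wovos*); -ese when the stem ends in a non-sibilant consonant (*dov*, *jusal*); -a when the stem ends in a vowel (*kusabko*, *hu*).
*ebu* — final sound /u/ (a vowel) → -a → *ebua*.
The final sound of *piriz* is /z/, which is a sibilant, so the suffix is -o, giving *pirizo*.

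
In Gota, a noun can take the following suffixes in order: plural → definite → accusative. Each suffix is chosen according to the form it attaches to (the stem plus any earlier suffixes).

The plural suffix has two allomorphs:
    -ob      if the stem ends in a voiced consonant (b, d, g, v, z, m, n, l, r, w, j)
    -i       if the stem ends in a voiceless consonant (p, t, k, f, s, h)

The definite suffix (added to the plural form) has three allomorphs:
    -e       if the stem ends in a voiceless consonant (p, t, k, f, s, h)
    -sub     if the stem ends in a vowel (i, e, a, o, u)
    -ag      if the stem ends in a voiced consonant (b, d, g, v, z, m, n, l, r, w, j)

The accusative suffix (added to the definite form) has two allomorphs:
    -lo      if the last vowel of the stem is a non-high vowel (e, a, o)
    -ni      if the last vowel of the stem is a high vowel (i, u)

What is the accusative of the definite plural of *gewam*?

gewamobaglo

Since the final consonant of *gewam* is /m/ (voiced), it takes -ob, giving *gewamob*.
The plural form *gewamob* — final sound /b/ (a voiced consonant) → -ag → *gewamobag*.
The definite form *gewamobag* — last vowel /a/ (a non-high vowel) → -lo → *gewamobaglo*.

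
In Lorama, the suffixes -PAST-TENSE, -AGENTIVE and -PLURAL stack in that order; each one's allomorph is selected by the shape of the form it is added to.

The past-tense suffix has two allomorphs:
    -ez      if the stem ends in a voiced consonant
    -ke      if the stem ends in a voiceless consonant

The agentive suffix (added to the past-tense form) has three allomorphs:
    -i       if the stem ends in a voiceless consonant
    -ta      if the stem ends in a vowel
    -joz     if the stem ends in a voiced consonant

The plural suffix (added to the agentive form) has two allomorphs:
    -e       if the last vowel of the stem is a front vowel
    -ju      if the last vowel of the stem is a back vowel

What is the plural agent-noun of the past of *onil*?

onilezjozju

*onil*: final consonant = /l/, voiced → -ez → *onilez*.
Since the final sound of the past-tense form *onilez* is /z/ (a voiced consonant), it takes -joz, giving *onilezjoz*.
The last vowel of the agentive form *onilezjoz* is /o/, which is a back vowel, so the plural suffix is -ju, giving *onilezjozju*.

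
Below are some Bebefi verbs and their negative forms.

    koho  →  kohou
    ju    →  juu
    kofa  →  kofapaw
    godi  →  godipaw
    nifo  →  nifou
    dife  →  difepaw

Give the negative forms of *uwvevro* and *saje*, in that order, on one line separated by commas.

The pattern is rounding harmony: -u when the last vowel of the stem is a rounded vowel (*koho*, *ju*, *nifo*); -paw when the last vowel of the stem is an unrounded vowel (*kofa*, *godi*, *dife*).
*uwvevro*: last vowel = /o/, a rounded vowel → -u → *uwvevrou*.
Since the last vowel of *saje* is /e/ (an unrounded vowel), it takes -paw, giving *sajepaw*.

uwvevrou, sajepaw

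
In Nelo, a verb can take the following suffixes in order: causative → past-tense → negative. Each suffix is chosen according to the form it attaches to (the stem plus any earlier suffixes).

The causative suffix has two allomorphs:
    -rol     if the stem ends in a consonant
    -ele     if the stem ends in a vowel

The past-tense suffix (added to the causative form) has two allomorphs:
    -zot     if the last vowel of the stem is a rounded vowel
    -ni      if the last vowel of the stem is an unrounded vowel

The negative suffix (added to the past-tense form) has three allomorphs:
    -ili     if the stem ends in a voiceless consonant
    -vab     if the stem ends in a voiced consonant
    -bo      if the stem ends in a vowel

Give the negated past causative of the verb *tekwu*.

tekwuelenibo

The final sound of *tekwu* is /u/, which is a vowel, so the causative suffix is -ele, giving *tekwuele*.
The causative form *tekwuele* — last vowel /e/ (an unrounded vowel) → -ni → *tekwueleni*.
The past-tense form *tekwueleni*: final sound = /i/, a vowel → -bo → *tekwuelenibo*.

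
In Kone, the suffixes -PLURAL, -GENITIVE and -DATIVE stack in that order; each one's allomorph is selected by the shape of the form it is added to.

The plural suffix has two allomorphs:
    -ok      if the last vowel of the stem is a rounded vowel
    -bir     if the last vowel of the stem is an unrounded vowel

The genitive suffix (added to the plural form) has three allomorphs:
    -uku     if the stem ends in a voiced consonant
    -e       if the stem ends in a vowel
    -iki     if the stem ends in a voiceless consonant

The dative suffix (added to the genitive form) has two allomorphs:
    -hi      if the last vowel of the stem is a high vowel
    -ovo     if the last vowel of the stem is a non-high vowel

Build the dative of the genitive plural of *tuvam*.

tuvambirukuhi

*tuvam* — last vowel /a/ (an unrounded vowel) → -bir → *tuvambir*.
Since the final sound of the plural form *tuvambir* is /r/ (a voiced consonant), it takes -uku, giving *tuvambiruku*.
The genitive form *tuvambiruku*: last vowel = /u/, a high vowel → -hi → *tuvambirukuhi*.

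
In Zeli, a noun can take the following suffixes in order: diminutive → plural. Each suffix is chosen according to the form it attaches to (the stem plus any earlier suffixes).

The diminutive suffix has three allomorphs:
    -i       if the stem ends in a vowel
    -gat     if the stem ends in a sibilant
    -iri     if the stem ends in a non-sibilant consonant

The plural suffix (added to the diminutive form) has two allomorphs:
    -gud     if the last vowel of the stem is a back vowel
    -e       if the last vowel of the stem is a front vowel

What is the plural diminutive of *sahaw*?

sahawirie

Since the final sound of *sahaw* is /w/ (a non-sibilant consonant), it takes -iri, giving *sahawiri*.
Since the last vowel of the diminutive form *sahawiri* is /i/ (a front vowel), it takes -e, giving *sahawirie*.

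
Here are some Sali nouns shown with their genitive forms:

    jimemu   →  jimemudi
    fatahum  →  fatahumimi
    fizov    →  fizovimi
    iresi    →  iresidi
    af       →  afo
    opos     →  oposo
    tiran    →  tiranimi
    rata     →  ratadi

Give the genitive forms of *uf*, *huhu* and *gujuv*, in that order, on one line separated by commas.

ufo, huhudi, gujuvimi

The suffix is conditioned by the final sound: -o when the stem ends in a voiceless consonant (*af*, *opos*); -imi when the stem ends in a voiced consonant (*fatahum*, *fizov*, *tiran*); -di when the stem ends in a vowel (*jimemu*, *iresi*, *rata*).
*uf*: final sound = /f/, a voiceless consonant → -o → *ufo*.
Since the final sound of *huhu* is /u/ (a vowel), it takes -di, giving *huhudi*.
*gujuv* — final sound /v/ (a voiced consonant) → -imi → *gujuvimi*.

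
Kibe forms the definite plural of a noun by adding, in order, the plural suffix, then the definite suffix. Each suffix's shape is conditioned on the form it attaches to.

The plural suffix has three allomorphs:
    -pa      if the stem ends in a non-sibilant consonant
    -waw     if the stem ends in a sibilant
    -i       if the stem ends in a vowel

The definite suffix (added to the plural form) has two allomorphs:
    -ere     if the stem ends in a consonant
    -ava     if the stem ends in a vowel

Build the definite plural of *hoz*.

*hoz*: final sound = /z/, a sibilant → -waw → *hozwaw*.
The plural form *hozwaw*: final sound = /w/, a consonant → -ere → *hozwawere*.

hozwawere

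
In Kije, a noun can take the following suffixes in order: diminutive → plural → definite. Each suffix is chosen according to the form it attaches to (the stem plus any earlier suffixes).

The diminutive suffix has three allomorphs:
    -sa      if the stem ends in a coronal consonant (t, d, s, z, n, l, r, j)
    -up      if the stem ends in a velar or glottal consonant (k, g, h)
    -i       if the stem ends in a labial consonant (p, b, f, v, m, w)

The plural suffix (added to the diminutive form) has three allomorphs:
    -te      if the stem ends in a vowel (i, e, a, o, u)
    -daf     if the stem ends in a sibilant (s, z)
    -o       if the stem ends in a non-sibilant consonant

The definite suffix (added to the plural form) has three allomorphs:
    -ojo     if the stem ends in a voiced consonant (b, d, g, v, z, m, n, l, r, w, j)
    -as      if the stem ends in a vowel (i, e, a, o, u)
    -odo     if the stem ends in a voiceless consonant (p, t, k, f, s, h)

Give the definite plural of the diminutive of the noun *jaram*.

*jaram* — final consonant /m/ (labial) → -i → *jarami*.
The diminutive form *jarami*: final sound = /i/, a vowel → -te → *jaramite*.
The plural form *jaramite* — final sound /e/ (a vowel) → -as → *jaramiteas*.

jaramiteas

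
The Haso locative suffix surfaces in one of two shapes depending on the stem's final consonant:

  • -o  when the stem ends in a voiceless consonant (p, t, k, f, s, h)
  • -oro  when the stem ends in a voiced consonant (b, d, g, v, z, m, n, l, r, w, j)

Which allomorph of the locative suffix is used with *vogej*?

-oro

Since the final consonant of *vogej* is /j/ (voiced), it takes -oro.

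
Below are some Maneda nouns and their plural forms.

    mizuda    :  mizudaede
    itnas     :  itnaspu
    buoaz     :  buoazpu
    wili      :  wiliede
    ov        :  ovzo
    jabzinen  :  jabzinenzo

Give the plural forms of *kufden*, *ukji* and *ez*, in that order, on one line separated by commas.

Looking at the final sound of each stem: -pu when the stem ends in a sibilant (*itnas*, *buoaz*); -zo when the stem ends in a non-sibilant consonant (*ov*, *jabzinen*); -ede when the stem ends in a vowel (*mizuda*, *wili*).
*kufden* — final sound /n/ (a non-sibilant consonant) → -zo → *kufdenzo*.
*ukji*: final sound = /i/, a vowel → -ede → *ukjiede*.
The final sound of *ez* is /z/, which is a sibilant, so the suffix is -pu, giving *ezpu*.

kufdenzo, ukjiede, ezpu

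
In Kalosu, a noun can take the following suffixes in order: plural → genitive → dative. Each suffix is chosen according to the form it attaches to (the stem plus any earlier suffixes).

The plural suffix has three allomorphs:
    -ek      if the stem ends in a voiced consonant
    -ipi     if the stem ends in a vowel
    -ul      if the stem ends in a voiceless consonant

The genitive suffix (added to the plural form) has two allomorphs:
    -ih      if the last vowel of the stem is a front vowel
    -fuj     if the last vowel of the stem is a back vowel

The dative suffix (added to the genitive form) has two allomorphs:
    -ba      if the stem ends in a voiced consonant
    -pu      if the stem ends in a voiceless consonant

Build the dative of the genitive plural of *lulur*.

lulurekihpu

*lulur*: final sound = /r/, a voiced consonant → -ek → *lulurek*.
The last vowel of the plural form *lulurek* is /e/, which is a front vowel, so the genitive suffix is -ih, giving *lulurekih*.
The genitive form *lulurekih* — final consonant /h/ (voiceless) → -pu → *lulurekihpu*.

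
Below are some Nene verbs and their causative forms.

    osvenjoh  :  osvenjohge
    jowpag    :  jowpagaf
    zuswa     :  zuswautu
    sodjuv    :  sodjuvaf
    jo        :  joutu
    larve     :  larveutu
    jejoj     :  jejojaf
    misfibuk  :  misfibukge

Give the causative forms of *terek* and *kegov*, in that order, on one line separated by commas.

Looking at the final sound of each stem: -ge when the stem ends in a voiceless consonant (*osvenjoh*, *misfibuk*); -af when the stem ends in a voiced consonant (*jowpag*, *sodjuv*, *jejoj*); -utu when the stem ends in a vowel (*zuswa*, *jo*, *larve*).
Since the final sound of *terek* is /k/ (a voiceless consonant), it takes -ge, giving *terekge*.
The final sound of *kegov* is /v/, which is a voiced consonant, so the suffix is -af, giving *kegovaf*.

terekge, kegovaf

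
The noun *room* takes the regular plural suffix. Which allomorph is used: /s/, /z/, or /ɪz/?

The stem *room* ends in a voiced non-sibilant sound.
The plural suffix surfaces as /ɪz/ after sibilants, /s/ after other voiceless consonants, and /z/ after other voiced sounds.
So the plural -s on *room* is pronounced /z/.

/z/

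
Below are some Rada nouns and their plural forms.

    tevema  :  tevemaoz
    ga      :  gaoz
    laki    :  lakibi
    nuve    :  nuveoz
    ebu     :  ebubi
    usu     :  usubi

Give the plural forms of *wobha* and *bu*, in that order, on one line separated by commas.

wobhaoz, bubi

The suffix is conditioned by the last vowel: -bi when the last vowel of the stem is a high vowel (*laki*, *ebu*, *usu*); -oz when the last vowel of the stem is a non-high vowel (*tevema*, *ga*, *nuve*).
The last vowel of *wobha* is /a/, which is a non-high vowel, so the suffix is -oz, giving *wobhaoz*.
Since the last vowel of *bu* is /u/ (a high vowel), it takes -bi, giving *bubi*.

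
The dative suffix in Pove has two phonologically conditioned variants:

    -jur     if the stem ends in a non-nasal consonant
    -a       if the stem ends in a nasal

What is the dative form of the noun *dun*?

duna

*dun* — final consonant /n/ (a nasal) → -a → *duna*.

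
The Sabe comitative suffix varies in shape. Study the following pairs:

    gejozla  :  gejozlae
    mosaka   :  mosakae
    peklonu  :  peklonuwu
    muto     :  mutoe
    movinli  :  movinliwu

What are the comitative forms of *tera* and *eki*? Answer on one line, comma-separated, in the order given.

terae, ekiwu

The suffix is conditioned by the last vowel: -wu when the last vowel of the stem is a high vowel (*peklonu*, *movinli*); -e when the last vowel of the stem is a non-high vowel (*gejozla*, *mosaka*, *muto*).
*tera*: last vowel = /a/, a non-high vowel → -e → *terae*.
*eki* — last vowel /i/ (a high vowel) → -wu → *ekiwu*.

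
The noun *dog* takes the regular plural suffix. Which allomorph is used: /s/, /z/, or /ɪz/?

/z/

The stem *dog* ends in a voiced non-sibilant sound.
The plural suffix surfaces as /ɪz/ after sibilants, /s/ after other voiceless consonants, and /z/ after other voiced sounds.
So the plural -s on *dog* is pronounced /z/.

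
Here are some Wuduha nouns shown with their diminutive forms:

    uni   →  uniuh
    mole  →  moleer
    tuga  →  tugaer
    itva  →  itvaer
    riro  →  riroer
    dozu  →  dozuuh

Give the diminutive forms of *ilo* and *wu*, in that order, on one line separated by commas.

iloer, wuuh

The pattern is height harmony: -uh when the last vowel of the stem is a high vowel (*uni*, *dozu*); -er when the last vowel of the stem is a non-high vowel (*mole*, *tuga*, *itva*, *riro*).
*ilo* — last vowel /o/ (a non-high vowel) → -er → *iloer*.
*wu*: last vowel = /u/, a high vowel → -uh → *wuuh*.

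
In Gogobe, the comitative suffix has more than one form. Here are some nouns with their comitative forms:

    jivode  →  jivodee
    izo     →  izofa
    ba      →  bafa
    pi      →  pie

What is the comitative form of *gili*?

Looking at the last vowel of each stem: -e when the last vowel of the stem is a front vowel (*jivode*, *pi*); -fa when the last vowel of the stem is a back vowel (*izo*, *ba*).
*gili*: last vowel = /i/, a front vowel → -e → *gilie*.

gilie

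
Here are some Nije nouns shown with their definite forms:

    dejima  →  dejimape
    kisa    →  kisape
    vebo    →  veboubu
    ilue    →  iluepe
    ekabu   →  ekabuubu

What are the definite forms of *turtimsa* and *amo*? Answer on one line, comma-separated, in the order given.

The alternation tracks the last vowel of the stem — -ubu when the last vowel of the stem is a rounded vowel (*vebo*, *ekabu*); -pe when the last vowel of the stem is an unrounded vowel (*dejima*, *kisa*, *ilue*).
*turtimsa*: last vowel = /a/, an unrounded vowel → -pe → *turtimsape*.
*amo*: last vowel = /o/, a rounded vowel → -ubu → *amoubu*.

turtimsape, amoubu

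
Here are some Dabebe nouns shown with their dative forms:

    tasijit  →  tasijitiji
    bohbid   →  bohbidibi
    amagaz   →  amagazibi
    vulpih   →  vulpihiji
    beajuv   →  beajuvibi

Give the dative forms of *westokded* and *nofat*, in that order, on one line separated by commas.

westokdedibi, nofatiji

The suffix is conditioned by the final consonant: -iji when the stem ends in a voiceless consonant (*tasijit*, *vulpih*); -ibi when the stem ends in a voiced consonant (*bohbid*, *amagaz*, *beajuv*).
*westokded*: final consonant = /d/, voiced → -ibi → *westokdedibi*.
*nofat* — final consonant /t/ (voiceless) → -iji → *nofatiji*.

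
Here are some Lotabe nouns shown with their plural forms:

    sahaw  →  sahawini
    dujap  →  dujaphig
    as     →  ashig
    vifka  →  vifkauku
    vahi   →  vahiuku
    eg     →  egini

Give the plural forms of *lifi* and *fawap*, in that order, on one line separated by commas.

lifiuku, fawaphig

Looking at the final sound of each stem: -hig when the stem ends in a voiceless consonant (*dujap*, *as*); -ini when the stem ends in a voiced consonant (*sahaw*, *eg*); -uku when the stem ends in a vowel (*vifka*, *vahi*).
Since the final sound of *lifi* is /i/ (a vowel), it takes -uku, giving *lifiuku*.
*fawap*: final sound = /p/, a voiceless consonant → -hig → *fawaphig*.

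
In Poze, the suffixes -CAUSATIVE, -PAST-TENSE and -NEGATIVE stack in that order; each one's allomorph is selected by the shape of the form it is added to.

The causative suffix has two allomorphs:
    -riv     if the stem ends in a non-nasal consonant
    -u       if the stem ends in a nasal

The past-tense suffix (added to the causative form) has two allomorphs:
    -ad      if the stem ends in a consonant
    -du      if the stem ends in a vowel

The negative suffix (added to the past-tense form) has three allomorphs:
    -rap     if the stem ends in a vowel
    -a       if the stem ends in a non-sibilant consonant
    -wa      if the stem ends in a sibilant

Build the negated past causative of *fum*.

*fum*: final consonant = /m/, a nasal → -u → *fumu*.
Since the final sound of the causative form *fumu* is /u/ (a vowel), it takes -du, giving *fumudu*.
The past-tense form *fumudu* — final sound /u/ (a vowel) → -rap → *fumudurap*.

fumudurap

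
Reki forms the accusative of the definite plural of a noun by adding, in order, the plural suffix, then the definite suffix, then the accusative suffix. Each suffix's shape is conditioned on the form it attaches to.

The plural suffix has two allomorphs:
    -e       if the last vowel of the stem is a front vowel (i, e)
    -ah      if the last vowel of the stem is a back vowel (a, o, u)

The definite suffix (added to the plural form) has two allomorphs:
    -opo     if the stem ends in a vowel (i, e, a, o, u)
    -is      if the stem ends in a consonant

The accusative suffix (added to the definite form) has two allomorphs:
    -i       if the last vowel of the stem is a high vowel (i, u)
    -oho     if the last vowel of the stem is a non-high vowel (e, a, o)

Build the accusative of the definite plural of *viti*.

vitieopooho

The last vowel of *viti* is /i/, which is a front vowel, so the plural suffix is -e, giving *vitie*.
Since the final sound of the plural form *vitie* is /e/ (a vowel), it takes -opo, giving *vitieopo*.
The definite form *vitieopo*: last vowel = /o/, a non-high vowel → -oho → *vitieopooho*.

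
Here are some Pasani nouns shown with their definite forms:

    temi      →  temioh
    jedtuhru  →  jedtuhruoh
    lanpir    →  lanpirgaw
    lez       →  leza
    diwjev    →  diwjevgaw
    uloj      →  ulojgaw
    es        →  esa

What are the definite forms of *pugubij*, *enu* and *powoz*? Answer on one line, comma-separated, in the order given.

pugubijgaw, enuoh, powoza

The pattern is sibilance of the final sound: -a when the stem ends in a sibilant (*lez*, *es*); -gaw when the stem ends in a non-sibilant consonant (*lanpir*, *diwjev*, *uloj*); -oh when the stem ends in a vowel (*temi*, *jedtuhru*).
*pugubij*: final sound = /j/, a non-sibilant consonant → -gaw → *pugubijgaw*.
*enu*: final sound = /u/, a vowel → -oh → *enuoh*.
*powoz*: final sound = /z/, a sibilant → -a → *powoza*.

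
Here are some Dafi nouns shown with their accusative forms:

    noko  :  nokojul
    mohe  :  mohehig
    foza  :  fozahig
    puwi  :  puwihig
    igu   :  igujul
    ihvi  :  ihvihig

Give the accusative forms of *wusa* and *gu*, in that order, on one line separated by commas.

wusahig, gujul

The pattern is rounding harmony: -jul when the last vowel of the stem is a rounded vowel (*noko*, *igu*); -hig when the last vowel of the stem is an unrounded vowel (*mohe*, *foza*, *puwi*, *ihvi*).
The last vowel of *wusa* is /a/, which is an unrounded vowel, so the suffix is -hig, giving *wusahig*.
The last vowel of *gu* is /u/, which is a rounded vowel, so the suffix is -jul, giving *gujul*.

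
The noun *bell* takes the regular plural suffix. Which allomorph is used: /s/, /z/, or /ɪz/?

The stem *bell* ends in a voiced non-sibilant sound.
The plural suffix surfaces as /ɪz/ after sibilants, /s/ after other voiceless consonants, and /z/ after other voiced sounds.
So the plural -s on *bell* is pronounced /z/.

/z/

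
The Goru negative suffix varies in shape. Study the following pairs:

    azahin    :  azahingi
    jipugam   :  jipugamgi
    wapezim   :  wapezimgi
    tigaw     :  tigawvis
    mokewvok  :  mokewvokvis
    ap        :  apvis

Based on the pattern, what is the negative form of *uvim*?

The suffix is conditioned by the final consonant: -gi when the stem ends in a nasal (*azahin*, *jipugam*, *wapezim*); -vis when the stem ends in a non-nasal consonant (*tigaw*, *mokewvok*, *ap*).
Since the final consonant of *uvim* is /m/ (a nasal), it takes -gi, giving *uvimgi*.

uvimgi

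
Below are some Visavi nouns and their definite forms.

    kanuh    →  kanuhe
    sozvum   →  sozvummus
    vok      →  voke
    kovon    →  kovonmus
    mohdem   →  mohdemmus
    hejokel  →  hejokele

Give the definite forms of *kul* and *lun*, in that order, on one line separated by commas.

The pattern is nasality of the final consonant: -mus when the stem ends in a nasal (*sozvum*, *kovon*, *mohdem*); -e when the stem ends in a non-nasal consonant (*kanuh*, *vok*, *hejokel*).
Since the final consonant of *kul* is /l/ (non-nasal), it takes -e, giving *kule*.
The final consonant of *lun* is /n/, which is a nasal, so the suffix is -mus, giving *lunmus*.

kule, lunmus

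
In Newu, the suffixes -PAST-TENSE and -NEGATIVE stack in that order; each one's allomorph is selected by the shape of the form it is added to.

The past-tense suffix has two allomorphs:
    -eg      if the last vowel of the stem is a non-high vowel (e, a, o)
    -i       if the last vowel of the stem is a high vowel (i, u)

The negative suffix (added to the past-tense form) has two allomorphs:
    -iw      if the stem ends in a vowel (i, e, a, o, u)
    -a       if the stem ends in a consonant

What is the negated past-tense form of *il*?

iliiw

*il*: last vowel = /i/, a high vowel → -i → *ili*.
The past-tense form *ili* — final sound /i/ (a vowel) → -iw → *iliiw*.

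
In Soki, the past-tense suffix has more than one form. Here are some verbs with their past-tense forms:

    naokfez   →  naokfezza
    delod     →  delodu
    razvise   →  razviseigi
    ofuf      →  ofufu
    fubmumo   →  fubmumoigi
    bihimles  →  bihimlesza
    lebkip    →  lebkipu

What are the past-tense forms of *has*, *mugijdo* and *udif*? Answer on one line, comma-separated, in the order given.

hasza, mugijdoigi, udifu

The alternation tracks the final sound of the stem — -za when the stem ends in a sibilant (*naokfez*, *bihimles*); -u when the stem ends in a non-sibilant consonant (*delod*, *ofuf*, *lebkip*); -igi when the stem ends in a vowel (*razvise*, *fubmumo*).
*has* — final sound /s/ (a sibilant) → -za → *hasza*.
The final sound of *mugijdo* is /o/, which is a vowel, so the suffix is -igi, giving *mugijdoigi*.
The final sound of *udif* is /f/, which is a non-sibilant consonant, so the suffix is -u, giving *udifu*.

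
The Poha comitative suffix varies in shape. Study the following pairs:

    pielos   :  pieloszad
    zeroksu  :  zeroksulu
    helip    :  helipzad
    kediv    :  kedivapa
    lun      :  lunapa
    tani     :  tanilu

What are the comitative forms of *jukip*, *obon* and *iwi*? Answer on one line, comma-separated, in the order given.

jukipzad, obonapa, iwilu

The pattern is voicing of the final sound: -zad when the stem ends in a voiceless consonant (*pielos*, *helip*); -apa when the stem ends in a voiced consonant (*kediv*, *lun*); -lu when the stem ends in a vowel (*zeroksu*, *tani*).
*jukip* — final sound /p/ (a voiceless consonant) → -zad → *jukipzad*.
Since the final sound of *obon* is /n/ (a voiced consonant), it takes -apa, giving *obonapa*.
The final sound of *iwi* is /i/, which is a vowel, so the suffix is -lu, giving *iwilu*.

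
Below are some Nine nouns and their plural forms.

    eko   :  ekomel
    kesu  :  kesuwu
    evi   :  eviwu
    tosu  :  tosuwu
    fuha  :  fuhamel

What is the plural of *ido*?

The alternation tracks the last vowel of the stem — -wu when the last vowel of the stem is a high vowel (*kesu*, *evi*, *tosu*); -mel when the last vowel of the stem is a non-high vowel (*eko*, *fuha*).
*ido*: last vowel = /o/, a non-high vowel → -mel → *idomel*.

idomel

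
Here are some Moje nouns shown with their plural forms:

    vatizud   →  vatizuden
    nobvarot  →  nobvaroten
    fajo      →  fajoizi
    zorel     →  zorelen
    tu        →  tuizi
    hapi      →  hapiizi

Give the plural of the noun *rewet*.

reweten

The alternation tracks the final sound of the stem — -en when the stem ends in a consonant (*vatizud*, *nobvarot*, *zorel*); -izi when the stem ends in a vowel (*fajo*, *tu*, *hapi*).
*rewet* — final sound /t/ (a consonant) → -en → *reweten*.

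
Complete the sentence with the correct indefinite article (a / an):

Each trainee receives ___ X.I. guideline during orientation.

The indefinite article is chosen by the initial *sound* of the following word, not its spelling.
The initialism *X.I.* is read letter by letter; the first letter, X, is pronounced /ɛks/, which begins with a vowel sound.
So the article is *an*: Each trainee receives an X.I. guideline during orientation.

an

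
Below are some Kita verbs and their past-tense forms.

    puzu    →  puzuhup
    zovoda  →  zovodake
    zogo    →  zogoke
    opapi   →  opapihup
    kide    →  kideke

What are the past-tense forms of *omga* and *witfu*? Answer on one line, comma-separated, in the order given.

omgake, witfuhup

The suffix is conditioned by the last vowel: -hup when the last vowel of the stem is a high vowel (*puzu*, *opapi*); -ke when the last vowel of the stem is a non-high vowel (*zovoda*, *zogo*, *kide*).
*omga*: last vowel = /a/, a non-high vowel → -ke → *omgake*.
*witfu*: last vowel = /u/, a high vowel → -hup → *witfuhup*.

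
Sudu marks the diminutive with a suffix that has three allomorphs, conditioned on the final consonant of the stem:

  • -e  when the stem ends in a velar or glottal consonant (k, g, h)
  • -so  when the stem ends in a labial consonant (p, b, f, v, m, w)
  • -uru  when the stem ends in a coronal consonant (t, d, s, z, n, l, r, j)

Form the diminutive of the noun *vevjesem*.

Since the final consonant of *vevjesem* is /m/ (labial), it takes -so, giving *vevjesemso*.

vevjesemso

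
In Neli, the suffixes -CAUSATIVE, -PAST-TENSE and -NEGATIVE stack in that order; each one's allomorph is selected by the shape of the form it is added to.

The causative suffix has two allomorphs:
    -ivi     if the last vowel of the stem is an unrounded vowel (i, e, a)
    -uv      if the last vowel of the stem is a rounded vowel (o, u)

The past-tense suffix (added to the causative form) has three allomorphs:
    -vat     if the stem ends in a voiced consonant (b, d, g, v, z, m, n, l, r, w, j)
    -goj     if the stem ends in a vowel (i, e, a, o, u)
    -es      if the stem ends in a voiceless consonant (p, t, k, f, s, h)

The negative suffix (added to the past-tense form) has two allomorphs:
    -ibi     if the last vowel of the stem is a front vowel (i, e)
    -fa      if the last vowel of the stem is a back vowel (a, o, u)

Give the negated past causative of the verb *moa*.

moaivigojfa

The last vowel of *moa* is /a/, which is an unrounded vowel, so the causative suffix is -ivi, giving *moaivi*.
The causative form *moaivi*: final sound = /i/, a vowel → -goj → *moaivigoj*.
The last vowel of the past-tense form *moaivigoj* is /o/, which is a back vowel, so the negative suffix is -fa, giving *moaivigojfa*.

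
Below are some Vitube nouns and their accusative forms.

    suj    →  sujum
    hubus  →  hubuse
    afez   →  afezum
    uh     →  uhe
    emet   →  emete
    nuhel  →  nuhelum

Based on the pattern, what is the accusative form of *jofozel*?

jofozelum

The alternation tracks the final consonant of the stem — -e when the stem ends in a voiceless consonant (*hubus*, *uh*, *emet*); -um when the stem ends in a voiced consonant (*suj*, *afez*, *nuhel*).
*jofozel* — final consonant /l/ (voiced) → -um → *jofozelum*.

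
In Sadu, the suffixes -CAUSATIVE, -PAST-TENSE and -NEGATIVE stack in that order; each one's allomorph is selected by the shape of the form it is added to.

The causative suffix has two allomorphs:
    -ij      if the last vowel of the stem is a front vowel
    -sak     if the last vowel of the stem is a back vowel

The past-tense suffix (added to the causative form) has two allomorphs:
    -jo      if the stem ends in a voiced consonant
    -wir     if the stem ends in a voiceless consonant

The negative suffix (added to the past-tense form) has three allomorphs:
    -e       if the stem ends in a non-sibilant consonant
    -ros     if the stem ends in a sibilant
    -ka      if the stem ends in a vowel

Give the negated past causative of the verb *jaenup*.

*jaenup* — last vowel /u/ (a back vowel) → -sak → *jaenupsak*.
The causative form *jaenupsak*: final consonant = /k/, voiceless → -wir → *jaenupsakwir*.
The past-tense form *jaenupsakwir* — final sound /r/ (a non-sibilant consonant) → -e → *jaenupsakwire*.

jaenupsakwire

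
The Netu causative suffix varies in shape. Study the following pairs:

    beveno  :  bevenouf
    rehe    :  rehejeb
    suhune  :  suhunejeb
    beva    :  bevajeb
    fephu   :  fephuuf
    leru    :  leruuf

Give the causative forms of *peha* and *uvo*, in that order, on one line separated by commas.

pehajeb, uvouf

The suffix is conditioned by the last vowel: -uf when the last vowel of the stem is a rounded vowel (*beveno*, *fephu*, *leru*); -jeb when the last vowel of the stem is an unrounded vowel (*rehe*, *suhune*, *beva*).
*peha* — last vowel /a/ (an unrounded vowel) → -jeb → *pehajeb*.
*uvo* — last vowel /o/ (a rounded vowel) → -uf → *uvouf*.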